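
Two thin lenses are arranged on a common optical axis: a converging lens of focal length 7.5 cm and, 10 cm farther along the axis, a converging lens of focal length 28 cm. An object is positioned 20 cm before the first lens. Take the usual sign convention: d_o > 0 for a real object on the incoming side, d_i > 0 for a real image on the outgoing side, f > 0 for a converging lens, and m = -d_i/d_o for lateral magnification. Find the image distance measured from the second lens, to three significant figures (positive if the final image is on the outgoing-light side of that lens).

1.87 cm

Lens 1: 1/d_i1 = 1/f_1 - 1/d_o1 = 1/7.5 - 1/20 = 0.08333 cm^-1, so d_i1 = 12.000 cm.
Since 12.000 cm > 10 cm, the first image lies past the second lens and serves as a virtual object: d_o2 = L - d_i1 = -2.000 cm.
Lens 2: 1/d_i2 = 1/f_2 - 1/d_o2 = 1/28 - 1/(-2.000) = 0.53571 cm^-1, so d_i2 = 1.867 cm.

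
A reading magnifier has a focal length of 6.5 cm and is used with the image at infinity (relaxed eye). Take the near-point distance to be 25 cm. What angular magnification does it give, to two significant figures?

M = D/f = 25/6.5 = 3.846.

3.8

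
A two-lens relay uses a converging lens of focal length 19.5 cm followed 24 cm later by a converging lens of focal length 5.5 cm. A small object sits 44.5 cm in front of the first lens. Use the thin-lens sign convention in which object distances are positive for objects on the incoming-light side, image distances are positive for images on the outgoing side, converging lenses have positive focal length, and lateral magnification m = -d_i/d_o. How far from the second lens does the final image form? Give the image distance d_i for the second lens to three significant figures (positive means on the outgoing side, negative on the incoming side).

3.63 cm

First lens: d_i1 = 1/(1/19.5 - 1/44.5) = 34.710 cm.
This image would form 34.710 cm past lens 1, i.e. 10.710 cm beyond lens 2, so it is a virtual object for lens 2: d_o2 = 24 - 34.710 = -10.710 cm.
Second lens: d_i2 = 1/(1/5.5 - 1/(-10.710)) = 3.634 cm.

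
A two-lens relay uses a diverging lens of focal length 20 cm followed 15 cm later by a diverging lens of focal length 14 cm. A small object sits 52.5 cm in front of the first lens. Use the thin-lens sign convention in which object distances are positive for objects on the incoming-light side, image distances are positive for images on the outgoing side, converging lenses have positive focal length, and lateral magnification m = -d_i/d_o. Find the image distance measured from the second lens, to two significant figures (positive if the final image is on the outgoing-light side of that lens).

-9.5 cm

First lens: d_i1 = 1/(1/(-20) - 1/52.5) = -14.483 cm.
With d_i1 < 0 the first image is virtual and lies on the object side; the object distance for lens 2 is d_o2 = 15 - (-14.483) = 29.483 cm.
Second lens: d_i2 = 1/(1/(-14) - 1/(29.483)) = -9.492 cm.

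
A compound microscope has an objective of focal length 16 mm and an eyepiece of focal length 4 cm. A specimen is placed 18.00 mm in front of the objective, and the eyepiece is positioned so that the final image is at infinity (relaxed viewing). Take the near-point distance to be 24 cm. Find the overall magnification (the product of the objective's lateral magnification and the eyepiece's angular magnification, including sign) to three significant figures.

-48.0

Convert to cm: f_obj = 16 mm = 1.6 cm; d_o = 18.00 mm = 1.80 cm.
Objective: 1/d_i = 1/f_obj - 1/d_o = 1/1.6 - 1/1.80 = 0.06944 cm^-1, so d_i = 14.400 cm.
m_obj = -d_i/d_o = -14.400/1.80 = -8.000.
Eyepiece angular magnification (image at infinity): M_eye = D/f_e = 24/4 = 6.000.
Overall M = m_obj x M_eye = (-8.000)(6.000) = -48.00.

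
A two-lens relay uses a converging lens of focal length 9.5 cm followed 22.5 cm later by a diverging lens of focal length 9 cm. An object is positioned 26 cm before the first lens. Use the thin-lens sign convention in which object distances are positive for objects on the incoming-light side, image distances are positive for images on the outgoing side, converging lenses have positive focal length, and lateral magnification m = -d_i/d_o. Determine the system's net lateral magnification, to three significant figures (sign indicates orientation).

-0.313

Applying the thin-lens equation to the first lens, 1/9.5 = 1/26 + 1/d_i1, which gives d_i1 = 14.970 cm.
Its lateral magnification is m_1 = -d_i1/d_o1 = -(14.970)/26 = -0.5758.
Object distance for lens 2: d_o2 = 22.5 - 14.970 = 7.530 cm.
Applying the thin-lens equation again with f_2 = -9 cm and d_o2 = 7.530 cm gives d_i2 = -4.100 cm.
m_2 = -(-4.100)/(7.530) = 0.5445.
Overall magnification: m = m_1 m_2 = -0.3135.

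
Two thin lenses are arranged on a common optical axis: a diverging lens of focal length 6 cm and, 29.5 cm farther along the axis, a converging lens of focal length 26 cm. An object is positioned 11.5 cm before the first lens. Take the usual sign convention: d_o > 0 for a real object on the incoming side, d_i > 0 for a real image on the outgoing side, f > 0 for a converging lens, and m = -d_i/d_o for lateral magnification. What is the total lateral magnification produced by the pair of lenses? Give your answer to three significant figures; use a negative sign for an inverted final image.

First lens: d_i1 = 1/(1/(-6) - 1/11.5) = -3.943 cm.
m_1 = -(-3.943)/11.5 = 0.3429.
With d_i1 < 0 the first image is virtual and lies on the object side; the object distance for lens 2 is d_o2 = 29.5 - (-3.943) = 33.443 cm.
Second lens: d_i2 = 1/(1/26 - 1/(33.443)) = 116.825 cm.
m_2 = -(116.825)/(33.443) = -3.4933.
Total m = m_1 x m_2 = (0.3429)(-3.4933) = -1.1977.

-1.20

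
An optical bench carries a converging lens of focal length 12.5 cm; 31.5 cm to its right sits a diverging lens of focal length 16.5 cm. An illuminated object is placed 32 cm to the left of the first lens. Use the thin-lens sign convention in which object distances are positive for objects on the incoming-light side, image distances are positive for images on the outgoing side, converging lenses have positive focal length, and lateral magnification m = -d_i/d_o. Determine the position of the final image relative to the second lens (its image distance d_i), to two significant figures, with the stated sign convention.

Lens 1: 1/d_i1 = 1/f_1 - 1/d_o1 = 1/12.5 - 1/32 = 0.04875 cm^-1, so d_i1 = 20.513 cm.
That image sits 10.987 cm in front of the second lens, so d_o2 = 10.987 cm.
Lens 2: 1/d_i2 = 1/f_2 - 1/d_o2 = 1/(-16.5) - 1/(10.987) = -0.15162 cm^-1, so d_i2 = -6.595 cm.

-6.6 cm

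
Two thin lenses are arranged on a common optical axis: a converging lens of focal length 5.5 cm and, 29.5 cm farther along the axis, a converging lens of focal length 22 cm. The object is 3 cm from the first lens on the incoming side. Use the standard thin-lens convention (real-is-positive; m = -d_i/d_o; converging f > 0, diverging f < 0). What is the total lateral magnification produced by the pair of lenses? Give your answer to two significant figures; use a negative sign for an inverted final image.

-3.4

Applying the thin-lens equation to the first lens, 1/5.5 = 1/3 + 1/d_i1, which gives d_i1 = -6.600 cm.
Its lateral magnification is m_1 = -d_i1/d_o1 = -(-6.600)/3 = 2.2000.
With d_i1 < 0 the first image is virtual and lies on the object side; the object distance for lens 2 is d_o2 = 29.5 - (-6.600) = 36.100 cm.
Applying the thin-lens equation again with f_2 = 22 cm and d_o2 = 36.100 cm gives d_i2 = 56.326 cm.
m_2 = -(56.326)/(36.100) = -1.5603.
Total m = m_1 x m_2 = (2.2000)(-1.5603) = -3.4326.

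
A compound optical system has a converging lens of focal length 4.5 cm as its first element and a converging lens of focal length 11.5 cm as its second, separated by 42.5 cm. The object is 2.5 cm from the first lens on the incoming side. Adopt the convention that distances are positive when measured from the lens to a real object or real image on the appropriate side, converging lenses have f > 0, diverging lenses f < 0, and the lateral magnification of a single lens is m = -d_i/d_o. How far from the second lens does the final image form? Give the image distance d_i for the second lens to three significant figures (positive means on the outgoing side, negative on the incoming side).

Lens 1: 1/d_i1 = 1/f_1 - 1/d_o1 = 1/4.5 - 1/2.5 = -0.17778 cm^-1, so d_i1 = -5.625 cm.
The intermediate image is virtual, 5.625 cm to the left of lens 1, so d_o2 = L - d_i1 = 42.5 - (-5.625) = 48.125 cm.
Lens 2: 1/d_i2 = 1/f_2 - 1/d_o2 = 1/11.5 - 1/(48.125) = 0.06618 cm^-1, so d_i2 = 15.111 cm.

15.1 cm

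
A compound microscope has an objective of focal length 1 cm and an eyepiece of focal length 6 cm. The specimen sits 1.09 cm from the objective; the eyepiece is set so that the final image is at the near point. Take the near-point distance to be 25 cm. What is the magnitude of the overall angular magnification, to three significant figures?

57.4

Objective: 1/d_i = 1/f_obj - 1/d_o = 1/1 - 1/1.09 = 0.08257 cm^-1, so d_i = 12.111 cm.
m_obj = -d_i/d_o = -12.111/1.09 = -11.111.
Eyepiece angular magnification (image at near point): M_eye = 1 + D/f_e = 1 + 25/6 = 5.167.
Overall M = m_obj x M_eye = (-11.111)(5.167) = -57.41.
|M| = 57.41.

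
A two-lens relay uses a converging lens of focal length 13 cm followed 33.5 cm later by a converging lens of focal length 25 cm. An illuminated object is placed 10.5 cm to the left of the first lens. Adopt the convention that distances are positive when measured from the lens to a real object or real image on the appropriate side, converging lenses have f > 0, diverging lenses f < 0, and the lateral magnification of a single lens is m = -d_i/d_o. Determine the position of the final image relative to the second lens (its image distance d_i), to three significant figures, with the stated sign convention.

Lens 1: 1/d_i1 = 1/f_1 - 1/d_o1 = 1/13 - 1/10.5 = -0.01832 cm^-1, so d_i1 = -54.600 cm.
The intermediate image is virtual, 54.600 cm to the left of lens 1, so d_o2 = L - d_i1 = 33.5 - (-54.600) = 88.100 cm.
Lens 2: 1/d_i2 = 1/f_2 - 1/d_o2 = 1/25 - 1/(88.100) = 0.02865 cm^-1, so d_i2 = 34.905 cm.

34.9 cm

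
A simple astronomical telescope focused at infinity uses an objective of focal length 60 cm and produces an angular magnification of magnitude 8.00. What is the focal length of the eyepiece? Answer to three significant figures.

7.50 cm

|M| = f_obj/f_eye, so f_eye = f_obj/|M| = 60/8.0 = 7.500 cm.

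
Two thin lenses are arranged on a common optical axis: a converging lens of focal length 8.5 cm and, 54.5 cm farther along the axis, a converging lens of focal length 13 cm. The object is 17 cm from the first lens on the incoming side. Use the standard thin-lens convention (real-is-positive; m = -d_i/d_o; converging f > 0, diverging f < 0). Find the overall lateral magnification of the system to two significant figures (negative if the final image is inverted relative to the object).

0.53

Lens 1: 1/d_i1 = 1/f_1 - 1/d_o1 = 1/8.5 - 1/17 = 0.05882 cm^-1, so d_i1 = 17.000 cm.
m_1 = -(17.000)/17 = -1.0000.
Object distance for lens 2: d_o2 = 54.5 - 17.000 = 37.500 cm.
Lens 2: 1/d_i2 = 1/f_2 - 1/d_o2 = 1/13 - 1/(37.500) = 0.05026 cm^-1, so d_i2 = 19.898 cm.
m_2 = -(19.898)/(37.500) = -0.5306.
The system's lateral magnification is m_1 m_2 = (-1.0000)(-0.5306) = 0.5306.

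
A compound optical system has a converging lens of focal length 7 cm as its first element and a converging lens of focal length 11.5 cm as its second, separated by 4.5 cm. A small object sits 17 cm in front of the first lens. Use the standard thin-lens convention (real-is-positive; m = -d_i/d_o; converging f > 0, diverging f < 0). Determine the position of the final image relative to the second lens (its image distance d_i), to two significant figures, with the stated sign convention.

First lens: d_i1 = 1/(1/7 - 1/17) = 11.900 cm.
Since 11.900 cm > 4.5 cm, the first image lies past the second lens and serves as a virtual object: d_o2 = L - d_i1 = -7.400 cm.
Second lens: d_i2 = 1/(1/11.5 - 1/(-7.400)) = 4.503 cm.

4.5 cm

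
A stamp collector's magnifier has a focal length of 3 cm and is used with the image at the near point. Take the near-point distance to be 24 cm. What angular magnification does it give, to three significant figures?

M = 1 + D/f = 1 + 24/3 = 9.000.

9.00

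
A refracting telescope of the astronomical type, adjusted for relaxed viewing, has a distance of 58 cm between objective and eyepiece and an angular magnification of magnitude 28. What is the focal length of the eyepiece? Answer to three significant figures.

In normal adjustment the tube length equals f_obj + f_eye and |M| = f_obj/f_eye.
So f_obj = 28 f_eye and 28 f_eye + f_eye = 58 cm, giving f_eye = 58/29 = 2.000 cm and f_obj = 56.000 cm.

2.00 cm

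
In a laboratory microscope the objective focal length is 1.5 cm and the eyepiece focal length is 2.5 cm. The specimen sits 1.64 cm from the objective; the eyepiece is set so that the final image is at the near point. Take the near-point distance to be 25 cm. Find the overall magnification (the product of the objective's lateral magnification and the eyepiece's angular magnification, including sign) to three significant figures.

Objective: 1/d_i = 1/f_obj - 1/d_o = 1/1.5 - 1/1.64 = 0.05691 cm^-1, so d_i = 17.571 cm.
m_obj = -d_i/d_o = -17.571/1.64 = -10.714.
Eyepiece angular magnification (image at near point): M_eye = 1 + D/f_e = 1 + 25/2.5 = 11.000.
Overall M = m_obj x M_eye = (-10.714)(11.000) = -117.86.

-118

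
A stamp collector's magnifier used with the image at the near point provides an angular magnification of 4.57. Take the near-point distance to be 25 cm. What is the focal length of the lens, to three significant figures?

7.00 cm

For the image at the near point, M = 1 + D/f.
f = D/(M - 1) = 25/(4.57 - 1) = 7.003 cm.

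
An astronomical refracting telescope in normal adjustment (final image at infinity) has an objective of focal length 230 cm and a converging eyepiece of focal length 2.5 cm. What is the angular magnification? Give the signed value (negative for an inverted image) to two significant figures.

M = -f_obj/f_eye = -230/(2.5) = -92.000.

-92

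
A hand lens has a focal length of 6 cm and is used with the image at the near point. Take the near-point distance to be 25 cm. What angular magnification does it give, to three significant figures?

M = 1 + D/f = 1 + 25/6 = 5.167.

5.17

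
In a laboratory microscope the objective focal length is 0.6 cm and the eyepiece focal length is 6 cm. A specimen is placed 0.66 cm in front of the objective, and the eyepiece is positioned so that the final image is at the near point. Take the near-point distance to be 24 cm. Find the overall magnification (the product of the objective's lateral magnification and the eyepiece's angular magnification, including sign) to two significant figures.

-50

Objective: 1/d_i = 1/f_obj - 1/d_o = 1/0.6 - 1/0.66 = 0.15152 cm^-1, so d_i = 6.600 cm.
m_obj = -d_i/d_o = -6.600/0.66 = -10.000.
Eyepiece angular magnification (image at near point): M_eye = 1 + D/f_e = 1 + 24/6 = 5.000.
Overall M = m_obj x M_eye = (-10.000)(5.000) = -50.00.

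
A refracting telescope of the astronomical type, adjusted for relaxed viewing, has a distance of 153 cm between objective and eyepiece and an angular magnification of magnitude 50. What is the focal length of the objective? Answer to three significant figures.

In normal adjustment the tube length equals f_obj + f_eye and |M| = f_obj/f_eye.
So f_obj = 50 f_eye and 50 f_eye + f_eye = 153 cm, giving f_eye = 153/51 = 3.000 cm and f_obj = 150.000 cm.

150 cm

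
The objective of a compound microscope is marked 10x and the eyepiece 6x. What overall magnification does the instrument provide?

60

The overall magnification of a compound microscope is the product of the objective and eyepiece magnifications:
M = M_obj x M_eye = 10 x 6 = 60.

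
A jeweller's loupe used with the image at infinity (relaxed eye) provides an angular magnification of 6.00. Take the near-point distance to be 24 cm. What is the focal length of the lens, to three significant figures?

4.00 cm

For the image at infinity, M = D/f.
f = D/M = 24/6.0 = 4.000 cm.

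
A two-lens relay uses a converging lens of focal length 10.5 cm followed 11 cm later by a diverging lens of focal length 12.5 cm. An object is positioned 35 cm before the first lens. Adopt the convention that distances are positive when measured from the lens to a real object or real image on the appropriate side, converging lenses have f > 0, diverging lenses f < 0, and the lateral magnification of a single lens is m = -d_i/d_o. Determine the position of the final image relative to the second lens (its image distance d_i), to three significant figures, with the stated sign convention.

First lens: d_i1 = 1/(1/10.5 - 1/35) = 15.000 cm.
This image would form 15.000 cm past lens 1, i.e. 4.000 cm beyond lens 2, so it is a virtual object for lens 2: d_o2 = 11 - 15.000 = -4.000 cm.
Second lens: d_i2 = 1/(1/(-12.5) - 1/(-4.000)) = 5.882 cm.

5.88 cm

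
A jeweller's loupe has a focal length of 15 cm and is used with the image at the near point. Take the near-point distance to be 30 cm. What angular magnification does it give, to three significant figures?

3.00

M = 1 + D/f = 1 + 30/15 = 3.000.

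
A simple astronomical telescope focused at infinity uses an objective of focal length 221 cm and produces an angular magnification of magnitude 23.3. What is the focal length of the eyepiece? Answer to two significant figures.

|M| = f_obj/f_eye, so f_eye = f_obj/|M| = 221/23.3 = 9.485 cm.

9.5 cm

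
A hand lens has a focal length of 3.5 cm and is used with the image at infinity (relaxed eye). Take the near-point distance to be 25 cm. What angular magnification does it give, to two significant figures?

7.1

M = D/f = 25/3.5 = 7.143.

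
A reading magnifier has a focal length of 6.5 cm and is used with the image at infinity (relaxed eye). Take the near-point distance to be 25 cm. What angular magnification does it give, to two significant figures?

M = D/f = 25/6.5 = 3.846.

3.8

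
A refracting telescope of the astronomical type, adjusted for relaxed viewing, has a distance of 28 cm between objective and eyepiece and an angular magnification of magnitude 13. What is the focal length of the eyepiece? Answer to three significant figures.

In normal adjustment the tube length equals f_obj + f_eye and |M| = f_obj/f_eye.
So f_obj = 13 f_eye and 13 f_eye + f_eye = 28 cm, giving f_eye = 28/14 = 2.000 cm and f_obj = 26.000 cm.

2.00 cm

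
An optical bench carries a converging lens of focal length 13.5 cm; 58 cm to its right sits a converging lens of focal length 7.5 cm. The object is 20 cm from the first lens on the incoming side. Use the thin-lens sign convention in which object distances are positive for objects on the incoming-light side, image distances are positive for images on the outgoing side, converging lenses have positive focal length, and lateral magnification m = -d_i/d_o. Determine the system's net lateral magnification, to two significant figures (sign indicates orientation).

Applying the thin-lens equation to the first lens, 1/13.5 = 1/20 + 1/d_i1, which gives d_i1 = 41.538 cm.
Its lateral magnification is m_1 = -d_i1/d_o1 = -(41.538)/20 = -2.0769.
Object distance for lens 2: d_o2 = 58 - 41.538 = 16.462 cm.
Applying the thin-lens equation again with f_2 = 7.5 cm and d_o2 = 16.462 cm gives d_i2 = 13.777 cm.
m_2 = -(13.777)/(16.462) = -0.8369.
Overall magnification: m = m_1 m_2 = 1.7382.

1.7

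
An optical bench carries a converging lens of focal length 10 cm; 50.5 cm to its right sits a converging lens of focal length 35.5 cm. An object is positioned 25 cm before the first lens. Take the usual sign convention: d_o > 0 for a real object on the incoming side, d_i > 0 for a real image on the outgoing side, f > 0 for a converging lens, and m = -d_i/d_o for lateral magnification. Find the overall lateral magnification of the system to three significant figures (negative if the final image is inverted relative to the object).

-14.2

Applying the thin-lens equation to the first lens, 1/10 = 1/25 + 1/d_i1, which gives d_i1 = 16.667 cm.
Its lateral magnification is m_1 = -d_i1/d_o1 = -(16.667)/25 = -0.6667.
That image sits 33.833 cm in front of the second lens, so d_o2 = 33.833 cm.
Applying the thin-lens equation again with f_2 = 35.5 cm and d_o2 = 33.833 cm gives d_i2 = -720.650 cm.
m_2 = -(-720.650)/(33.833) = 21.3000.
The system's lateral magnification is m_1 m_2 = (-0.6667)(21.3000) = -14.2000.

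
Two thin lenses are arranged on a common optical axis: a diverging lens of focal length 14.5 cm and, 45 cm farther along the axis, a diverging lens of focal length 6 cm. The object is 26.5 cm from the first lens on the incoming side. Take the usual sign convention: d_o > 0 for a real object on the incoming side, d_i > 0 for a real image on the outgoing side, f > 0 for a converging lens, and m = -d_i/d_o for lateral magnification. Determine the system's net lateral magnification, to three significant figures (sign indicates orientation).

0.0351

Lens 1: 1/d_i1 = 1/f_1 - 1/d_o1 = 1/(-14.5) - 1/26.5 = -0.10670 cm^-1, so d_i1 = -9.372 cm.
m_1 = -(-9.372)/26.5 = 0.3537.
With d_i1 < 0 the first image is virtual and lies on the object side; the object distance for lens 2 is d_o2 = 45 - (-9.372) = 54.372 cm.
Lens 2: 1/d_i2 = 1/f_2 - 1/d_o2 = 1/(-6) - 1/(54.372) = -0.18506 cm^-1, so d_i2 = -5.404 cm.
m_2 = -(-5.404)/(54.372) = 0.0994.
The system's lateral magnification is m_1 m_2 = (0.3537)(0.0994) = 0.0351.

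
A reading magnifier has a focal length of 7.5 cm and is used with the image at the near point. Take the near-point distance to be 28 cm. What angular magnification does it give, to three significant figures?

M = 1 + D/f = 1 + 28/7.5 = 4.733.

4.73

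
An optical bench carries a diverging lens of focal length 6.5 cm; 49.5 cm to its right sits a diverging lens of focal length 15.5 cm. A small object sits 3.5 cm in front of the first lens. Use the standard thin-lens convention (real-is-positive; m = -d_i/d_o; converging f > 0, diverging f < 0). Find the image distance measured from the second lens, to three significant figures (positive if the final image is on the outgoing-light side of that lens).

-11.9 cm

First lens: d_i1 = 1/(1/(-6.5) - 1/3.5) = -2.275 cm.
The intermediate image is virtual, 2.275 cm to the left of lens 1, so d_o2 = L - d_i1 = 49.5 - (-2.275) = 51.775 cm.
Second lens: d_i2 = 1/(1/(-15.5) - 1/(51.775)) = -11.929 cm.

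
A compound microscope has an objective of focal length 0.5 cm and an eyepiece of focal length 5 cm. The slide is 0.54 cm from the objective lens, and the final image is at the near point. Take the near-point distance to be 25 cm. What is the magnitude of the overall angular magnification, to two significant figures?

75

Objective: 1/d_i = 1/f_obj - 1/d_o = 1/0.5 - 1/0.54 = 0.14815 cm^-1, so d_i = 6.750 cm.
m_obj = -d_i/d_o = -6.750/0.54 = -12.500.
Eyepiece angular magnification (image at near point): M_eye = 1 + D/f_e = 1 + 25/5 = 6.000.
Overall M = m_obj x M_eye = (-12.500)(6.000) = -75.00.
|M| = 75.00.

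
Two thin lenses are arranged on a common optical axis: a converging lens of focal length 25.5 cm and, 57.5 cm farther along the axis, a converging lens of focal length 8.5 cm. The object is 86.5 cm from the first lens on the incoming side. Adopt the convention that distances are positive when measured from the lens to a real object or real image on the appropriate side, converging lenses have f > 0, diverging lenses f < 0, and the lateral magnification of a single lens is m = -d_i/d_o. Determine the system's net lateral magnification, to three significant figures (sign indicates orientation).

0.277

Applying the thin-lens equation to the first lens, 1/25.5 = 1/86.5 + 1/d_i1, which gives d_i1 = 36.160 cm.
Its lateral magnification is m_1 = -d_i1/d_o1 = -(36.160)/86.5 = -0.4180.
The intermediate image is 36.160 cm to the right of lens 1, so d_o2 = L - d_i1 = 57.5 - 36.160 = 21.340 cm.
Applying the thin-lens equation again with f_2 = 8.5 cm and d_o2 = 21.340 cm gives d_i2 = 14.127 cm.
m_2 = -(14.127)/(21.340) = -0.6620.
Total m = m_1 x m_2 = (-0.4180)(-0.6620) = 0.2767.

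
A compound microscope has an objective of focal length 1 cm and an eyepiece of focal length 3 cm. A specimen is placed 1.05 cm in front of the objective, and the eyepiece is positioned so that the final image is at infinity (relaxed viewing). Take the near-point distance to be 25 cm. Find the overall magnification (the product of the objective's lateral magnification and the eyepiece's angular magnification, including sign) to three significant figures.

Objective: 1/d_i = 1/f_obj - 1/d_o = 1/1 - 1/1.05 = 0.04762 cm^-1, so d_i = 21.000 cm.
m_obj = -d_i/d_o = -21.000/1.05 = -20.000.
Eyepiece angular magnification (image at infinity): M_eye = D/f_e = 25/3 = 8.333.
Overall M = m_obj x M_eye = (-20.000)(8.333) = -166.67.

-167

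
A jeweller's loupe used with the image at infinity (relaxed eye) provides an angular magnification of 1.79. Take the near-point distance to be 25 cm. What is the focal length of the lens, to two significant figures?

For the image at infinity, M = D/f.
f = D/M = 25/1.79 = 13.966 cm.

14 cm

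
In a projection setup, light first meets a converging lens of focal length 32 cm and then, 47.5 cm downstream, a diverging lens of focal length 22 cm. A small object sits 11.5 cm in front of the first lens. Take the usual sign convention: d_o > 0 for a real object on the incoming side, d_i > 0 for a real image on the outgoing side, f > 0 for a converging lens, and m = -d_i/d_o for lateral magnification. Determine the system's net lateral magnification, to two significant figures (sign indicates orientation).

0.39

Applying the thin-lens equation to the first lens, 1/32 = 1/11.5 + 1/d_i1, which gives d_i1 = -17.951 cm.
Its lateral magnification is m_1 = -d_i1/d_o1 = -(-17.951)/11.5 = 1.5610.
The intermediate image is virtual, 17.951 cm to the left of lens 1, so d_o2 = L - d_i1 = 47.5 - (-17.951) = 65.451 cm.
Applying the thin-lens equation again with f_2 = -22 cm and d_o2 = 65.451 cm gives d_i2 = -16.465 cm.
m_2 = -(-16.465)/(65.451) = 0.2516.
Total m = m_1 x m_2 = (1.5610)(0.2516) = 0.3927.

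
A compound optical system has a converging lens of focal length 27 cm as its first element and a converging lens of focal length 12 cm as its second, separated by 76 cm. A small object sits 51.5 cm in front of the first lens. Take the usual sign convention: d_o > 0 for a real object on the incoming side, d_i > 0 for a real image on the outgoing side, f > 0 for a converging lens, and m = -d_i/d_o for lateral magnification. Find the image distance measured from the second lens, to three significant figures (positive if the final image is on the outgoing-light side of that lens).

31.9 cm

First lens: d_i1 = 1/(1/27 - 1/51.5) = 56.755 cm.
That image sits 19.245 cm in front of the second lens, so d_o2 = 19.245 cm.
Second lens: d_i2 = 1/(1/12 - 1/(19.245)) = 31.876 cm.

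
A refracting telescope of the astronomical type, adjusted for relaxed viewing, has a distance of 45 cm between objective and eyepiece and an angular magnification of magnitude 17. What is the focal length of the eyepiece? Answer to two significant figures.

In normal adjustment the tube length equals f_obj + f_eye and |M| = f_obj/f_eye.
So f_obj = 17 f_eye and 17 f_eye + f_eye = 45 cm, giving f_eye = 45/18 = 2.500 cm and f_obj = 42.500 cm.

2.5 cm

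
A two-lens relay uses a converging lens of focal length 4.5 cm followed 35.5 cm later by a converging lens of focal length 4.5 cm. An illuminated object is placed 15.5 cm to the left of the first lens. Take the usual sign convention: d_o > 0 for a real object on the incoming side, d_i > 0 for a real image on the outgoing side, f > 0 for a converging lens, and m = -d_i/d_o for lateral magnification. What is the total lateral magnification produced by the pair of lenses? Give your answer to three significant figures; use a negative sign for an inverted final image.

Lens 1: 1/d_i1 = 1/f_1 - 1/d_o1 = 1/4.5 - 1/15.5 = 0.15771 cm^-1, so d_i1 = 6.341 cm.
m_1 = -(6.341)/15.5 = -0.4091.
That image sits 29.159 cm in front of the second lens, so d_o2 = 29.159 cm.
Lens 2: 1/d_i2 = 1/f_2 - 1/d_o2 = 1/4.5 - 1/(29.159) = 0.18793 cm^-1, so d_i2 = 5.321 cm.
m_2 = -(5.321)/(29.159) = -0.1825.
The system's lateral magnification is m_1 m_2 = (-0.4091)(-0.1825) = 0.0747.

0.0747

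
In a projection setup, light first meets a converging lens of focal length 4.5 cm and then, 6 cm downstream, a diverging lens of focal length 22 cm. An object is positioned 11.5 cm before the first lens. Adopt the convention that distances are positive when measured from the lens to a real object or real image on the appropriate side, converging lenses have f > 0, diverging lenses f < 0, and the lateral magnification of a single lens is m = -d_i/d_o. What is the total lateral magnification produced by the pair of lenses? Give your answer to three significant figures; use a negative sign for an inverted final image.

-0.686

Lens 1: 1/d_i1 = 1/f_1 - 1/d_o1 = 1/4.5 - 1/11.5 = 0.13527 cm^-1, so d_i1 = 7.393 cm.
m_1 = -(7.393)/11.5 = -0.6429.
This image would form 7.393 cm past lens 1, i.e. 1.393 cm beyond lens 2, so it is a virtual object for lens 2: d_o2 = 6 - 7.393 = -1.393 cm.
Lens 2: 1/d_i2 = 1/f_2 - 1/d_o2 = 1/(-22) - 1/(-1.393) = 0.67249 cm^-1, so d_i2 = 1.487 cm.
m_2 = -(1.487)/(-1.393) = 1.0676.
Total m = m_1 x m_2 = (-0.6429)(1.0676) = -0.6863.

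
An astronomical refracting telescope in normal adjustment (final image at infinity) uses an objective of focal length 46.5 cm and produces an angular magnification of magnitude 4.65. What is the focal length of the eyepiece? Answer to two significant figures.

|M| = f_obj/f_eye, so f_eye = f_obj/|M| = 46.5/4.65 = 10.000 cm.

10 cm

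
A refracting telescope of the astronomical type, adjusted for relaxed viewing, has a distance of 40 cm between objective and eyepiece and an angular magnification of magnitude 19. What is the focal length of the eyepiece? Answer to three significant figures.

2.00 cm

In normal adjustment the tube length equals f_obj + f_eye and |M| = f_obj/f_eye.
So f_obj = 19 f_eye and 19 f_eye + f_eye = 40 cm, giving f_eye = 40/20 = 2.000 cm and f_obj = 38.000 cm.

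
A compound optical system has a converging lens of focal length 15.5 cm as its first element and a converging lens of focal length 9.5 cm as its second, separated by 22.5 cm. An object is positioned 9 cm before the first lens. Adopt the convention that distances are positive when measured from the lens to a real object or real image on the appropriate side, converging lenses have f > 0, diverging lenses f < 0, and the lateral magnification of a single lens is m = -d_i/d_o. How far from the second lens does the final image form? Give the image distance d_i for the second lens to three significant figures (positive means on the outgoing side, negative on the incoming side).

12.1 cm

First lens: d_i1 = 1/(1/15.5 - 1/9) = -21.462 cm.
With d_i1 < 0 the first image is virtual and lies on the object side; the object distance for lens 2 is d_o2 = 22.5 - (-21.462) = 43.962 cm.
Second lens: d_i2 = 1/(1/9.5 - 1/(43.962)) = 12.119 cm.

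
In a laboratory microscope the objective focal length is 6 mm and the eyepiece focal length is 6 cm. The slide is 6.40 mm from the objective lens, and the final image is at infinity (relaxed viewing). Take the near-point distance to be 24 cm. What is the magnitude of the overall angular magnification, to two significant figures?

Convert to cm: f_obj = 6 mm = 0.6 cm; d_o = 6.40 mm = 0.64 cm.
Objective: 1/d_i = 1/f_obj - 1/d_o = 1/0.6 - 1/0.64 = 0.10417 cm^-1, so d_i = 9.600 cm.
m_obj = -d_i/d_o = -9.600/0.64 = -15.000.
Eyepiece angular magnification (image at infinity): M_eye = D/f_e = 24/6 = 4.000.
Overall M = m_obj x M_eye = (-15.000)(4.000) = -60.00.
|M| = 60.00.

60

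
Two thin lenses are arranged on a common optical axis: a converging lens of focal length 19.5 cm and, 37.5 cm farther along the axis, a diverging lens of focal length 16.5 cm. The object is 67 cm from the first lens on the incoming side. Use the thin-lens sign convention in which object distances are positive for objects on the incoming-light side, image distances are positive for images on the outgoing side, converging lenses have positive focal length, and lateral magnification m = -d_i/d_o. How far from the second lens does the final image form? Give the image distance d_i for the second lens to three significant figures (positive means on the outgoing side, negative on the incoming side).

First lens: d_i1 = 1/(1/19.5 - 1/67) = 27.505 cm.
The intermediate image is 27.505 cm to the right of lens 1, so d_o2 = L - d_i1 = 37.5 - 27.505 = 9.995 cm.
Second lens: d_i2 = 1/(1/(-16.5) - 1/(9.995)) = -6.224 cm.

-6.22 cm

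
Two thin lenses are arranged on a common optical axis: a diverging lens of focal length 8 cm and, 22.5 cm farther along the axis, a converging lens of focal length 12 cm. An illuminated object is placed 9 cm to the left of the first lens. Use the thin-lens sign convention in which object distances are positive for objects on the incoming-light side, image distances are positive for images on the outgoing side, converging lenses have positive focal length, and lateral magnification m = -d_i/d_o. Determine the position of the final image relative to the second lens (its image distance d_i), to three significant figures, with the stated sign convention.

21.8 cm

Lens 1: 1/d_i1 = 1/f_1 - 1/d_o1 = 1/(-8) - 1/9 = -0.23611 cm^-1, so d_i1 = -4.235 cm.
The intermediate image is virtual, 4.235 cm to the left of lens 1, so d_o2 = L - d_i1 = 22.5 - (-4.235) = 26.735 cm.
Lens 2: 1/d_i2 = 1/f_2 - 1/d_o2 = 1/12 - 1/(26.735) = 0.04593 cm^-1, so d_i2 = 21.772 cm.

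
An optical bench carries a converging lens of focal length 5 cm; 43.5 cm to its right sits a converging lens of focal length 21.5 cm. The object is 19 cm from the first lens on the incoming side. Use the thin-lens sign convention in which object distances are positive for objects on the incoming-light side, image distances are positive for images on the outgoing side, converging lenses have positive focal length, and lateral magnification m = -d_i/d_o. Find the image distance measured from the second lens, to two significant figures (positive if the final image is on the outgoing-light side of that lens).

52 cm

First lens: d_i1 = 1/(1/5 - 1/19) = 6.786 cm.
Object distance for lens 2: d_o2 = 43.5 - 6.786 = 36.714 cm.
Second lens: d_i2 = 1/(1/21.5 - 1/(36.714)) = 51.883 cm.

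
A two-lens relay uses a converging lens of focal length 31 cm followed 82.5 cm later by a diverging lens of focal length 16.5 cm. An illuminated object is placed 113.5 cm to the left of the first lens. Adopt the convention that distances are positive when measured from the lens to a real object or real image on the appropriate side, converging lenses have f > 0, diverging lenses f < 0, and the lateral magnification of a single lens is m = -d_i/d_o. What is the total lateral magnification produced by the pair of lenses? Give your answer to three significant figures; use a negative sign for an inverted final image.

-0.110

Lens 1: 1/d_i1 = 1/f_1 - 1/d_o1 = 1/31 - 1/113.5 = 0.02345 cm^-1, so d_i1 = 42.648 cm.
m_1 = -(42.648)/113.5 = -0.3758.
The intermediate image is 42.648 cm to the right of lens 1, so d_o2 = L - d_i1 = 82.5 - 42.648 = 39.852 cm.
Lens 2: 1/d_i2 = 1/f_2 - 1/d_o2 = 1/(-16.5) - 1/(39.852) = -0.08570 cm^-1, so d_i2 = -11.669 cm.
m_2 = -(-11.669)/(39.852) = 0.2928.
The system's lateral magnification is m_1 m_2 = (-0.3758)(0.2928) = -0.1100.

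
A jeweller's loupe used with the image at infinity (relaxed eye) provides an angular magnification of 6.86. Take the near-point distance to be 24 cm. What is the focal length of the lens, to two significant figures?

3.5 cm

For the image at infinity, M = D/f.
f = D/M = 24/6.86 = 3.499 cm.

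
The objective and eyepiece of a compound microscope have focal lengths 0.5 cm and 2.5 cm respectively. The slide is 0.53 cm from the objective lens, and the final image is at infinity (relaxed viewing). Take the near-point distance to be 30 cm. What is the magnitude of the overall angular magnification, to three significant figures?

200

Objective: 1/d_i = 1/f_obj - 1/d_o = 1/0.5 - 1/0.53 = 0.11321 cm^-1, so d_i = 8.833 cm.
m_obj = -d_i/d_o = -8.833/0.53 = -16.667.
Eyepiece angular magnification (image at infinity): M_eye = D/f_e = 30/2.5 = 12.000.
Overall M = m_obj x M_eye = (-16.667)(12.000) = -200.00.
|M| = 200.00.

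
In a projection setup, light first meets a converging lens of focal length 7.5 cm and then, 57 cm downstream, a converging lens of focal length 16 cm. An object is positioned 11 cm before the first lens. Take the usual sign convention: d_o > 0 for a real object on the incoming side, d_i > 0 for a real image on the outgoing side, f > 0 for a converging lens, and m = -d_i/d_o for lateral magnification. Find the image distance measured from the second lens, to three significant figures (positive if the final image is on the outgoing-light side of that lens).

Applying the thin-lens equation to the first lens, 1/7.5 = 1/11 + 1/d_i1, which gives d_i1 = 23.571 cm.
That image sits 33.429 cm in front of the second lens, so d_o2 = 33.429 cm.
Applying the thin-lens equation again with f_2 = 16 cm and d_o2 = 33.429 cm gives d_i2 = 30.689 cm.

30.7 cm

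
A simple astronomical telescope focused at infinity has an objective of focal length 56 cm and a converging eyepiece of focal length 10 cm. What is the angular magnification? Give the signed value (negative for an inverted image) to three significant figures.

M = -f_obj/f_eye = -56/(10) = -5.600.

-5.60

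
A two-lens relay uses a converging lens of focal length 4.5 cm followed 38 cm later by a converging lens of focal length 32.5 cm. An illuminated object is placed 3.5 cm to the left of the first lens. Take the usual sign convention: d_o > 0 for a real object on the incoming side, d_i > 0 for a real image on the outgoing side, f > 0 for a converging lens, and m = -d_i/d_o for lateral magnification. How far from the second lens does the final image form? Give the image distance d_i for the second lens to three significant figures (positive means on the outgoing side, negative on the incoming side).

82.2 cm

Applying the thin-lens equation to the first lens, 1/4.5 = 1/3.5 + 1/d_i1, which gives d_i1 = -15.750 cm.
With d_i1 < 0 the first image is virtual and lies on the object side; the object distance for lens 2 is d_o2 = 38 - (-15.750) = 53.750 cm.
Applying the thin-lens equation again with f_2 = 32.5 cm and d_o2 = 53.750 cm gives d_i2 = 82.206 cm.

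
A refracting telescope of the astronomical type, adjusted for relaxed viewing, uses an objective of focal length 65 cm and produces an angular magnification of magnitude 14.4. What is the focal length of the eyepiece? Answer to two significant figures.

|M| = f_obj/f_eye, so f_eye = f_obj/|M| = 65/14.4 = 4.514 cm.

4.5 cm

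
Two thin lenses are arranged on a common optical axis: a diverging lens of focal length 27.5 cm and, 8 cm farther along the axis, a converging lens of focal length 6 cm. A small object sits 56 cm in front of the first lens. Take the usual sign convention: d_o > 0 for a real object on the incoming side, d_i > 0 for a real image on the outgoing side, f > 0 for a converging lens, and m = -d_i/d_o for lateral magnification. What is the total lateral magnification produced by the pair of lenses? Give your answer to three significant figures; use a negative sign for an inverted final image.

Lens 1: 1/d_i1 = 1/f_1 - 1/d_o1 = 1/(-27.5) - 1/56 = -0.05422 cm^-1, so d_i1 = -18.443 cm.
m_1 = -(-18.443)/56 = 0.3293.
The intermediate image is virtual, 18.443 cm to the left of lens 1, so d_o2 = L - d_i1 = 8 - (-18.443) = 26.443 cm.
Lens 2: 1/d_i2 = 1/f_2 - 1/d_o2 = 1/6 - 1/(26.443) = 0.12885 cm^-1, so d_i2 = 7.761 cm.
m_2 = -(7.761)/(26.443) = -0.2935.
The system's lateral magnification is m_1 m_2 = (0.3293)(-0.2935) = -0.0967.

-0.0967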